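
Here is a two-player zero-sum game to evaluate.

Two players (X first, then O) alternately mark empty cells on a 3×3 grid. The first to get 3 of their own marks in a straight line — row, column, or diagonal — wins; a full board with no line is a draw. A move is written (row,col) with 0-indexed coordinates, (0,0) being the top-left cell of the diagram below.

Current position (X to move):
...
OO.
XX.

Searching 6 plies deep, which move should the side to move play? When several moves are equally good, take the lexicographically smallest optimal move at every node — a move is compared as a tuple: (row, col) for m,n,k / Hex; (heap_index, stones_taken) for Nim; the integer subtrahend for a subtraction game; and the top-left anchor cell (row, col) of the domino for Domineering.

X's best at [.../OO./XX.]: (2,2)

ply 1, X at .../OO./XX. | (0,0)=-1→X../OO./XX.; (0,1)=-1→.X./OO./XX.; (0,2)=-1→..X/OO./XX.; (1,2)=+0→.../OOX/XX.; (2,2)=+1→.../OO./XXX*
ply 2: .../OO./XXX is terminal -1 (O); from .../OO./XX. depth 6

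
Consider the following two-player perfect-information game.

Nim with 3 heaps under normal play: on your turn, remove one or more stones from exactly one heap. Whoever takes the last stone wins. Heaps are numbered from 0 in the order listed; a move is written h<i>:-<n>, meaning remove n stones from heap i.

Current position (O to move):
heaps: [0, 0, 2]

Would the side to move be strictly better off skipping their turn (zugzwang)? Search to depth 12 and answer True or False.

ply 1, O at (0,0,2) | h2:-1=-1→(0,0,1); h2:-2=+1→(0,0,0)*
ply 2: (0,0,0) is terminal -1 (X); from (0,0,2) depth 12
pass branch (X moves first from the same position):
  | ply 1, X at (0,0,2) | h2:-1=-1→(0,0,1); h2:-2=+1→(0,0,0)*
  | ply 2: (0,0,0) is terminal -1 (O); from (0,0,2) depth 12
O moving scores +1; O passing scores -1

zugzwang((0,0,2), O) = False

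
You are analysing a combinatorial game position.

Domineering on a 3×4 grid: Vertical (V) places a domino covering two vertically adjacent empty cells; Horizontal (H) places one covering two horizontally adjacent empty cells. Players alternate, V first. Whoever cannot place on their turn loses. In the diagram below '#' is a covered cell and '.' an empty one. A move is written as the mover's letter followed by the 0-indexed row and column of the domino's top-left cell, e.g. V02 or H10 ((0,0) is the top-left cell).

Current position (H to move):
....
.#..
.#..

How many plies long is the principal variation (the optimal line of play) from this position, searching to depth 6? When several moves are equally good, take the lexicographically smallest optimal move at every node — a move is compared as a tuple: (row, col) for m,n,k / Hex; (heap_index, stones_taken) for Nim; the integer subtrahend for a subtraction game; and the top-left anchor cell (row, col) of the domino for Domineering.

PV length from [..../.#../.#..]: 3 plies

[..../.#../.#..] H move#1: H00:-1/##../.#../.#.., H01:-1/.##./.#../.#.., H02:-1/..##/.#../.#.., H12:+1/..../.###/.#..*, H22:-1/..../.#../.###
[..../.###/.#..] V move#2: V00:-1/#.../####/.#..*, V10:-1/..../####/##..
[#.../####/.#..] H move#3: H01:+1/###./####/.#..*, H02:+1/#.##/####/.#.., H22:+1/#.../####/.###
[###./####/.#..] end (terminal -1, V#4); searched ..../.#../.#.. to 6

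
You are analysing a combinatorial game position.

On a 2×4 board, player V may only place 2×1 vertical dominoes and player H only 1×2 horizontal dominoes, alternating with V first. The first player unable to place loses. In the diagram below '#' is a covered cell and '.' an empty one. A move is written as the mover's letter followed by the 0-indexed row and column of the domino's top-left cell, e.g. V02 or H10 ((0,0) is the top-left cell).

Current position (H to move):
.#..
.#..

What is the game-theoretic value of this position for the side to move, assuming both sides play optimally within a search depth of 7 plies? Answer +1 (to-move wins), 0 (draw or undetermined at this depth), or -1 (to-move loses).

value(.#../.#.., H) = +1

p1 H@[.#../.#..]: H02[.###/.#..]+1* H12[.#../.###]+1
p2 V@[.###/.#..]: V00[####/##..]-1*
p3 H@[####/##..]: H12[####/####]+1*
p4 V@[####/####] terminal -1; root [.#../.#..] d7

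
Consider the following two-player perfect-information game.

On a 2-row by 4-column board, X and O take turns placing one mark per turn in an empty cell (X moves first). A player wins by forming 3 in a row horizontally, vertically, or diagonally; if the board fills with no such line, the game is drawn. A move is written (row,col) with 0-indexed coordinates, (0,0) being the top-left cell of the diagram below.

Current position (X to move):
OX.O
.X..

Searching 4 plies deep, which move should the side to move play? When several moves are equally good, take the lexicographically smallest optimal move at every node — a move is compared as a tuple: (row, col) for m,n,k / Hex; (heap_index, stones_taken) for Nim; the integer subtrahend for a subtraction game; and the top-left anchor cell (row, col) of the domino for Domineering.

X's best at [OX.O/.X..]: (1,2)

[OX.O/.X..] X move#1: (0,2):+0/OXXO/.X.., (1,0):+0/OX.O/XX.., (1,2):+1/OX.O/.XX.*, (1,3):+0/OX.O/.X.X
[OX.O/.XX.] O move#2: (0,2):-1/OXOO/.XX.*, (1,0):-1/OX.O/OXX., (1,3):-1/OX.O/.XXO
[OXOO/.XX.] X move#3: (1,0):+1/OXOO/XXX.*, (1,3):+1/OXOO/.XXX
[OXOO/XXX.] end (terminal -1, O#4); searched OX.O/.X.. to 4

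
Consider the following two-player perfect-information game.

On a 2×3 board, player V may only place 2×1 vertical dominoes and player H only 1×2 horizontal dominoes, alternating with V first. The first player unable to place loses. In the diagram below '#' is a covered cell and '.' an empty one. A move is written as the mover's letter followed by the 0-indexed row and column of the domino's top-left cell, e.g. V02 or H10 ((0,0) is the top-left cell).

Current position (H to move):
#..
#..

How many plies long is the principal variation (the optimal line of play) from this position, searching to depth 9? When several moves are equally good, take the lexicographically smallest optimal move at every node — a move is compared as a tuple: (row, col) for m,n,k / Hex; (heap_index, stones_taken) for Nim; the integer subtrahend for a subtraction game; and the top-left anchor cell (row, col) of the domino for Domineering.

p1 H@[#../#..]: H01[###/#..]+1* H11[#../###]+1
p2 V@[###/#..] terminal -1; root [#../#..] d9

PV length from [#../#..]: 1 ply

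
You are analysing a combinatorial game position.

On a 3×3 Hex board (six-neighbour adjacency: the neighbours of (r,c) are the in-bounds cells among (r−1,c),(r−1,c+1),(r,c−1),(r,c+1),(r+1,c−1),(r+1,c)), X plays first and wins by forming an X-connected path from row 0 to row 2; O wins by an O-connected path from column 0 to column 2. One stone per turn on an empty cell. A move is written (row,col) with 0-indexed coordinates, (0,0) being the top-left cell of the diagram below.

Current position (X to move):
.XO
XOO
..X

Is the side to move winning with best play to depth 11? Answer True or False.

ply 1, X at .XO/XOO/..X | (0,0)=-1→XXO/XOO/..X; (2,0)=+1→.XO/XOO/X.X*; (2,1)=-1→.XO/XOO/.XX
ply 2: .XO/XOO/X.X is terminal -1 (O); from .XO/XOO/..X depth 11

X winning at [.XO/XOO/..X]: True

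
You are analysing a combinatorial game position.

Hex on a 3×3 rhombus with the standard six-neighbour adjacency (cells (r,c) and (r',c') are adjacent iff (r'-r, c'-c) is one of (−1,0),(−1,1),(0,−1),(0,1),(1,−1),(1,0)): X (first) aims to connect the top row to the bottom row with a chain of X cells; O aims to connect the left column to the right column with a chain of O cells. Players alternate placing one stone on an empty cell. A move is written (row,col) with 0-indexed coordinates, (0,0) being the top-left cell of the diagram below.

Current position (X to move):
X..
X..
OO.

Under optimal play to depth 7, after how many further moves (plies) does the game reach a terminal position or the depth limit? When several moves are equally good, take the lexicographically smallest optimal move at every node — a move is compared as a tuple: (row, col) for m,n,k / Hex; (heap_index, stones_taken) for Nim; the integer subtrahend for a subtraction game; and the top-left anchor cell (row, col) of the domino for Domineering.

[X../X../OO.] X move#1: (0,1):-1/XX./X../OO.*, (0,2):-1/X.X/X../OO., (1,1):-1/X../XX./OO., (1,2):-1/X../X.X/OO., (2,2):-1/X../X../OOX
[XX./X../OO.] O move#2: (0,2):+1/XXO/X../OO.*, (1,1):+1/XX./XO./OO., (1,2):+1/XX./X.O/OO., (2,2):+1/XX./X../OOO
[XXO/X../OO.] X move#3: (1,1):-1/XXO/XX./OO.*, (1,2):-1/XXO/X.X/OO., (2,2):-1/XXO/X../OOX
[XXO/XX./OO.] O move#4: (1,2):+1/XXO/XXO/OO.*, (2,2):+1/XXO/XX./OOO
[XXO/XXO/OO.] end (terminal -1, X#5); searched X../X../OO. to 7

PV length from [X../X../OO.]: 4 plies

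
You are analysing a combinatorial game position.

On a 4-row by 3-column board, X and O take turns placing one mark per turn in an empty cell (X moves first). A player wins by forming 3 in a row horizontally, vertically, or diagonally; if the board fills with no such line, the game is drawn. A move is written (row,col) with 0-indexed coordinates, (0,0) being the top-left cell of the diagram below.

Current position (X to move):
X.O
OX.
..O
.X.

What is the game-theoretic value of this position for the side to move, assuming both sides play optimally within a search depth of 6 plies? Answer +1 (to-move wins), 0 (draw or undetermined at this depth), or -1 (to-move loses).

value(X.O/OX./..O/.X., X) = +1

p1 X@[X.O/OX./..O/.X.]: (0,1)[XXO/OX./..O/.X.]-1 (1,2)[X.O/OXX/..O/.X.]-1 (2,0)[X.O/OX./X.O/.X.]-1 (2,1)[X.O/OX./.XO/.X.]+1* (3,0)[X.O/OX./..O/XX.]-1 (3,2)[X.O/OX./..O/.XX]-1
p2 O@[X.O/OX./.XO/.X.] terminal -1; root [X.O/OX./..O/.X.] d6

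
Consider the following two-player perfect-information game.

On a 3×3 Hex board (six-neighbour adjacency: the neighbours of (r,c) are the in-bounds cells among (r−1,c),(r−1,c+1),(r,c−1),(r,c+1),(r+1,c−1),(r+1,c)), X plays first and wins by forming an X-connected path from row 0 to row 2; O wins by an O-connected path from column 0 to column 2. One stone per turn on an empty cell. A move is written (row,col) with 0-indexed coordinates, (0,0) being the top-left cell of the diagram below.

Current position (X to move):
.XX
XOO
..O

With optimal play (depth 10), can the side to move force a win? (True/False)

p1 X@[.XX/XOO/..O]: (0,0)[XXX/XOO/..O]-1 (2,0)[.XX/XOO/X.O]+1* (2,1)[.XX/XOO/.XO]-1
p2 O@[.XX/XOO/X.O] terminal -1; root [.XX/XOO/..O] d10

X winning at [.XX/XOO/..O]: True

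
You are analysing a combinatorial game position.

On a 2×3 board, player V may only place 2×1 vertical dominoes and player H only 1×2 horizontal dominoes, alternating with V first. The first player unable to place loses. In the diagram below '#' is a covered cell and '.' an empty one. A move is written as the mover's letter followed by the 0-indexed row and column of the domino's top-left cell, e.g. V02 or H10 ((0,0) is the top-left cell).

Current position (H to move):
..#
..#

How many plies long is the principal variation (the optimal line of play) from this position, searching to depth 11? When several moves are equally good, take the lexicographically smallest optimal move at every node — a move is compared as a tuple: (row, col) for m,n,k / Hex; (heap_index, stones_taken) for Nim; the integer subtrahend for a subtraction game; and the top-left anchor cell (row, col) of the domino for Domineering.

ply 1, H at ..#/..# | H00=+1→###/..#*; H10=+1→..#/###
ply 2: ###/..# is terminal -1 (V); from ..#/..# depth 11

PV length from [..#/..#]: 1 ply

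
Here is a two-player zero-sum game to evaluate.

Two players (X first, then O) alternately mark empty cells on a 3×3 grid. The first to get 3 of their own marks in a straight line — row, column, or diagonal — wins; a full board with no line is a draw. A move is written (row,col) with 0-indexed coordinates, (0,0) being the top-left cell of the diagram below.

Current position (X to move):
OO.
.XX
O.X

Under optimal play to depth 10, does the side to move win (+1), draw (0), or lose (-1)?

value(OO./.XX/O.X, X) = +1

[OO./.XX/O.X] X move#1: (0,2):+1/OOX/.XX/O.X*, (1,0):+1/OO./XXX/O.X, (2,1):-1/OO./.XX/OXX
[OOX/.XX/O.X] end (terminal -1, O#2); searched OO./.XX/O.X to 10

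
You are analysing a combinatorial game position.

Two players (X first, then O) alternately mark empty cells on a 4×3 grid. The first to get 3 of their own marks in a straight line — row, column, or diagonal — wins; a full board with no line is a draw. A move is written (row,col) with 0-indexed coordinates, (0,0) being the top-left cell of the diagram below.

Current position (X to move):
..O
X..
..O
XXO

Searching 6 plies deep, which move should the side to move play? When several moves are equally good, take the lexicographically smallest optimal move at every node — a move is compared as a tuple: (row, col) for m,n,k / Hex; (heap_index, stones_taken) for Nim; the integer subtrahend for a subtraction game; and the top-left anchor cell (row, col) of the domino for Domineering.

p1 X@[..O/X../..O/XXO]: (0,0)[X.O/X../..O/XXO]-1 (0,1)[.XO/X../..O/XXO]-1 (1,1)[..O/XX./..O/XXO]-1 (1,2)[..O/X.X/..O/XXO]+1* (2,0)[..O/X../X.O/XXO]+1 (2,1)[..O/X../.XO/XXO]-1
p2 O@[..O/X.X/..O/XXO]: (0,0)[O.O/X.X/..O/XXO]-1* (0,1)[.OO/X.X/..O/XXO]-1 (1,1)[..O/XOX/..O/XXO]-1 (2,0)[..O/X.X/O.O/XXO]-1 (2,1)[..O/X.X/.OO/XXO]-1
p3 X@[O.O/X.X/..O/XXO]: (0,1)[OXO/X.X/..O/XXO]-1 (1,1)[O.O/XXX/..O/XXO]+1* (2,0)[O.O/X.X/X.O/XXO]+1 (2,1)[O.O/X.X/.XO/XXO]+1
p4 O@[O.O/XXX/..O/XXO] terminal -1; root [..O/X../..O/XXO] d6

X's best at [..O/X../..O/XXO]: (1,2)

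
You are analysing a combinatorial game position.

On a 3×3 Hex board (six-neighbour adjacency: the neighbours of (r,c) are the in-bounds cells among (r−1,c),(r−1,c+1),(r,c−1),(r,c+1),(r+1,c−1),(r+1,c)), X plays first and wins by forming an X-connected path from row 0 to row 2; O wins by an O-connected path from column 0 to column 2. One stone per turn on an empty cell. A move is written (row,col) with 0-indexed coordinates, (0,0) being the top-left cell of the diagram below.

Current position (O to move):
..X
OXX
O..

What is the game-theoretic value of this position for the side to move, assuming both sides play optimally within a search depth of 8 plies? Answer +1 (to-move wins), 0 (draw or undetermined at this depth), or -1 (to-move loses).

[..X/OXX/O..] O move#1: (0,0):-1/O.X/OXX/O..*, (0,1):-1/.OX/OXX/O.., (2,1):-1/..X/OXX/OO., (2,2):-1/..X/OXX/O.O
[O.X/OXX/O..] X move#2: (0,1):+1/OXX/OXX/O..*, (2,1):+1/O.X/OXX/OX., (2,2):+1/O.X/OXX/O.X
[OXX/OXX/O..] O move#3: (2,1):-1/OXX/OXX/OO.*, (2,2):-1/OXX/OXX/O.O
[OXX/OXX/OO.] X move#4: (2,2):+1/OXX/OXX/OOX*
[OXX/OXX/OOX] end (terminal -1, O#5); searched ..X/OXX/O.. to 8

value(..X/OXX/O.., O) = -1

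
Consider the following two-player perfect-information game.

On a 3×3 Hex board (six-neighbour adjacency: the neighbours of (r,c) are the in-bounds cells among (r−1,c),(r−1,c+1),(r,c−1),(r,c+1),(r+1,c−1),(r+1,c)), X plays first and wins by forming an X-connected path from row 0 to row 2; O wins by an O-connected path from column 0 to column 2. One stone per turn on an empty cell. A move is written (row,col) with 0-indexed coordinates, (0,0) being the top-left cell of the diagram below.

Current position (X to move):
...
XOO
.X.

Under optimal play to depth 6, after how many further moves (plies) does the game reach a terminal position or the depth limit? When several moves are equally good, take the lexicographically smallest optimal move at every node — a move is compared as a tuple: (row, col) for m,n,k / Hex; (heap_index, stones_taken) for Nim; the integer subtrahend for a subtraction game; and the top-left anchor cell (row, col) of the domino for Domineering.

PV length from [.../XOO/.X.]: 3 plies

ply 1, X at .../XOO/.X. | (0,0)=-1→X../XOO/.X.; (0,1)=-1→.X./XOO/.X.; (0,2)=-1→..X/XOO/.X.; (2,0)=+1→.../XOO/XX.*; (2,2)=-1→.../XOO/.XX
ply 2, O at .../XOO/XX. | (0,0)=-1→O../XOO/XX.*; (0,1)=-1→.O./XOO/XX.; (0,2)=-1→..O/XOO/XX.; (2,2)=-1→.../XOO/XXO
ply 3, X at O../XOO/XX. | (0,1)=+1→OX./XOO/XX.*; (0,2)=-1→O.X/XOO/XX.; (2,2)=-1→O../XOO/XXX
ply 4: OX./XOO/XX. is terminal -1 (O); from .../XOO/.X. depth 6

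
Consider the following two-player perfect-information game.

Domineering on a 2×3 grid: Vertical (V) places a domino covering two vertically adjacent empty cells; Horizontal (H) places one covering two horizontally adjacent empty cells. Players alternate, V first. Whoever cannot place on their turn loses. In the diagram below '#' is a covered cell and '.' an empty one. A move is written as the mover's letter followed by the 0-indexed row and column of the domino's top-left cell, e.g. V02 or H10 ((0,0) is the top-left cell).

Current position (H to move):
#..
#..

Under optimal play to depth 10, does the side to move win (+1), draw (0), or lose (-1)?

value(#../#.., H) = +1

[#../#..] H move#1: H01:+1/###/#..*, H11:+1/#../###
[###/#..] end (terminal -1, V#2); searched #../#.. to 10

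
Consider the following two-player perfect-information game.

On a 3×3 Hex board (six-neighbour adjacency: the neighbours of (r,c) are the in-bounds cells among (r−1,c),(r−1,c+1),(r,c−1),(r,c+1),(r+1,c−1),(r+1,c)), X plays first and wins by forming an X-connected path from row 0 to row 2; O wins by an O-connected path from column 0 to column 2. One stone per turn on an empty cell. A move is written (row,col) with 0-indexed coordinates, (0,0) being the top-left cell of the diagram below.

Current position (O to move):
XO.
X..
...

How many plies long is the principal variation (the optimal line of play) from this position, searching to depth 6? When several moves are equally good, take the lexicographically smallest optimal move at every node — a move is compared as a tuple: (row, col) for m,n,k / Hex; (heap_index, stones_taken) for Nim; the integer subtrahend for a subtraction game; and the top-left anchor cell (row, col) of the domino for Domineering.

PV length from [XO./X../...]: 4 plies

[XO./X../...] O move#1: (0,2):-1/XOO/X../...*, (1,1):-1/XO./XO./..., (1,2):-1/XO./X.O/..., (2,0):-1/XO./X../O.., (2,1):-1/XO./X../.O., (2,2):-1/XO./X../..O
[XOO/X../...] X move#2: (1,1):+1/XOO/XX./...*, (1,2):+1/XOO/X.X/..., (2,0):+1/XOO/X../X.., (2,1):+1/XOO/X../.X., (2,2):+1/XOO/X../..X
[XOO/XX./...] O move#3: (1,2):-1/XOO/XXO/...*, (2,0):-1/XOO/XX./O.., (2,1):-1/XOO/XX./.O., (2,2):-1/XOO/XX./..O
[XOO/XXO/...] X move#4: (2,0):+1/XOO/XXO/X..*, (2,1):+1/XOO/XXO/.X., (2,2):+1/XOO/XXO/..X
[XOO/XXO/X..] end (terminal -1, O#5); searched XO./X../... to 6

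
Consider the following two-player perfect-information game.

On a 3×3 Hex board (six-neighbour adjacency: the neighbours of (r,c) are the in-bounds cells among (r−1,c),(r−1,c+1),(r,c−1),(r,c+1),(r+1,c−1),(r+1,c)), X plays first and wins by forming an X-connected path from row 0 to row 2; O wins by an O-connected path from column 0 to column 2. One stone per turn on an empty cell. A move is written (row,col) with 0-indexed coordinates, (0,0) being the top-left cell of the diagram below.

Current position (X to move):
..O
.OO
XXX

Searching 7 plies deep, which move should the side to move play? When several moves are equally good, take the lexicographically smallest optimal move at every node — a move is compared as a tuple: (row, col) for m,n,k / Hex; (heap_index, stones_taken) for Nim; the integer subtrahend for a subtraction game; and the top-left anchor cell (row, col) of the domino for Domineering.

[..O/.OO/XXX] X move#1: (0,0):-1/X.O/.OO/XXX, (0,1):-1/.XO/.OO/XXX, (1,0):+1/..O/XOO/XXX*
[..O/XOO/XXX] O move#2: (0,0):-1/O.O/XOO/XXX*, (0,1):-1/.OO/XOO/XXX
[O.O/XOO/XXX] X move#3: (0,1):+1/OXO/XOO/XXX*
[OXO/XOO/XXX] end (terminal -1, O#4); searched ..O/.OO/XXX to 7

X's best at [..O/.OO/XXX]: (1,0)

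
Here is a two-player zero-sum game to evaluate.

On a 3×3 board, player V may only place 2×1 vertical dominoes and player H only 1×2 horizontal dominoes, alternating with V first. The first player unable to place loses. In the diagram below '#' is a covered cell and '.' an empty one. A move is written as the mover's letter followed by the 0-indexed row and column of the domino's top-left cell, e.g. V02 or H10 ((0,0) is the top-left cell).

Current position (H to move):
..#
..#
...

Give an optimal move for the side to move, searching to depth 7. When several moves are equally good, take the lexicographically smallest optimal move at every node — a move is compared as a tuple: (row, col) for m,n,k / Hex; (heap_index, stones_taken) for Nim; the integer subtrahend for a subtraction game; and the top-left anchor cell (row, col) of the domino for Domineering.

p1 H@[..#/..#/...]: H00[###/..#/...]-1 H10[..#/###/...]+1* H20[..#/..#/##.]-1 H21[..#/..#/.##]-1
p2 V@[..#/###/...] terminal -1; root [..#/..#/...] d7

H's best at [..#/..#/...]: H10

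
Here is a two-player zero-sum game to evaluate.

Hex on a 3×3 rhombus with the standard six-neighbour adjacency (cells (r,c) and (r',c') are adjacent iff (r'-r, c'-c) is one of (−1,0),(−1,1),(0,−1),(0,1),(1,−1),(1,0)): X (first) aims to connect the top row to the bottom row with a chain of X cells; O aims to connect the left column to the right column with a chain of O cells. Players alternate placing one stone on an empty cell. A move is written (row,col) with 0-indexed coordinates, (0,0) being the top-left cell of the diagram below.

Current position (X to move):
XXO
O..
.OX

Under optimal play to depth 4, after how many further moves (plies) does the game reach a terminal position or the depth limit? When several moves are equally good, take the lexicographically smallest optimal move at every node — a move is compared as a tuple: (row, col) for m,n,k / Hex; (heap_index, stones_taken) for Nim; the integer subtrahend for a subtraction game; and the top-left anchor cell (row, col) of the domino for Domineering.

PV length from [XXO/O../.OX]: 3 plies

p1 X@[XXO/O../.OX]: (1,1)[XXO/OX./.OX]+1* (1,2)[XXO/O.X/.OX]-1 (2,0)[XXO/O../XOX]-1
p2 O@[XXO/OX./.OX]: (1,2)[XXO/OXO/.OX]-1* (2,0)[XXO/OX./OOX]-1
p3 X@[XXO/OXO/.OX]: (2,0)[XXO/OXO/XOX]+1*
p4 O@[XXO/OXO/XOX] terminal -1; root [XXO/O../.OX] d4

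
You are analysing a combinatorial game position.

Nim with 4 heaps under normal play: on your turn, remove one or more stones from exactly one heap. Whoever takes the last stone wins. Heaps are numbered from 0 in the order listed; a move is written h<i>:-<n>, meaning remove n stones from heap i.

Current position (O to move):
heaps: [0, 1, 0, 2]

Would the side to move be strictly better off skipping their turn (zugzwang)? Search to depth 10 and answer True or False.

ply 1, O at (0,1,0,2) | h1:-1=-1→(0,0,0,2); h3:-1=+1→(0,1,0,1)*; h3:-2=-1→(0,1,0,0)
ply 2, X at (0,1,0,1) | h1:-1=-1→(0,0,0,1)*; h3:-1=-1→(0,1,0,0)
ply 3, O at (0,0,0,1) | h3:-1=+1→(0,0,0,0)*
ply 4: (0,0,0,0) is terminal -1 (X); from (0,1,0,2) depth 10
suppose O passes — search the same position with X to move:
pass> ply 1, X at (0,1,0,2) | h1:-1=-1→(0,0,0,2); h3:-1=+1→(0,1,0,1)*; h3:-2=-1→(0,1,0,0)
pass> ply 2, O at (0,1,0,1) | h1:-1=-1→(0,0,0,1)*; h3:-1=-1→(0,1,0,0)
pass> ply 3, X at (0,0,0,1) | h3:-1=+1→(0,0,0,0)*
pass> ply 4: (0,0,0,0) is terminal -1 (O); from (0,1,0,2) depth 10
for O: play +1, pass -1

zugzwang((0,1,0,2), O) = False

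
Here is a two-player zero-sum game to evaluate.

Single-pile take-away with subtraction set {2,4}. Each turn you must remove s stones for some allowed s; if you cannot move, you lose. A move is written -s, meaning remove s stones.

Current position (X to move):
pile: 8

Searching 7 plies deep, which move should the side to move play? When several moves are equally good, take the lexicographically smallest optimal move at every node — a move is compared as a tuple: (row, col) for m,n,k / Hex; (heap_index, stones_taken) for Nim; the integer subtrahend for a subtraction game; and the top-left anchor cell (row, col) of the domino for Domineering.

X's best at [8]: -2

ply 1, X at 8 | -2=+1→6*; -4=-1→4
ply 2, O at 6 | -2=-1→4*; -4=-1→2
ply 3, X at 4 | -2=-1→2; -4=+1→0*
ply 4: 0 is terminal -1 (O); from 8 depth 7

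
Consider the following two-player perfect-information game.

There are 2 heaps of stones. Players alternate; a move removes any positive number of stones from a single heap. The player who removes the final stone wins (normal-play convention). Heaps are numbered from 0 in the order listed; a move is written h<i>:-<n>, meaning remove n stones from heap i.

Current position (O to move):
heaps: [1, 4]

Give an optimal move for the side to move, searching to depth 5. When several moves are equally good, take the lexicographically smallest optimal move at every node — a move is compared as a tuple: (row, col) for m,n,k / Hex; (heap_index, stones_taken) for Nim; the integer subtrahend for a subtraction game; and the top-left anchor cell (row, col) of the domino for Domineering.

[(1,4)] O move#1: h0:-1:-1/(0,4), h1:-1:-1/(1,3), h1:-2:-1/(1,2), h1:-3:+1/(1,1)*, h1:-4:-1/(1,0)
[(1,1)] X move#2: h0:-1:-1/(0,1)*, h1:-1:-1/(1,0)
[(0,1)] O move#3: h1:-1:+1/(0,0)*
[(0,0)] end (terminal -1, X#4); searched (1,4) to 5

O's best at [(1,4)]: h1:-3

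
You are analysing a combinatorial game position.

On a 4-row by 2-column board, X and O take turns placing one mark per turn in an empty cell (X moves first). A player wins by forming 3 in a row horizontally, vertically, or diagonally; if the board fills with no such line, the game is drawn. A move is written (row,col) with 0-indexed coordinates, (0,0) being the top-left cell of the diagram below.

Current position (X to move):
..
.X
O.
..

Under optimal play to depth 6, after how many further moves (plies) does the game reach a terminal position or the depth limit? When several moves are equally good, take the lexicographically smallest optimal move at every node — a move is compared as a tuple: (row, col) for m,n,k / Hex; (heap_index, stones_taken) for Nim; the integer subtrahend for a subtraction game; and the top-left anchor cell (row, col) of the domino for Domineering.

PV length from [../.X/O./..]: 3 plies

p1 X@[../.X/O./..]: (0,0)[X./.X/O./..]+0 (0,1)[.X/.X/O./..]+0 (1,0)[../XX/O./..]+0 (2,1)[../.X/OX/..]+1* (3,0)[../.X/O./X.]+0 (3,1)[../.X/O./.X]+0
p2 O@[../.X/OX/..]: (0,0)[O./.X/OX/..]-1* (0,1)[.O/.X/OX/..]-1 (1,0)[../OX/OX/..]-1 (3,0)[../.X/OX/O.]-1 (3,1)[../.X/OX/.O]-1
p3 X@[O./.X/OX/..]: (0,1)[OX/.X/OX/..]+1* (1,0)[O./XX/OX/..]+1 (3,0)[O./.X/OX/X.]-1 (3,1)[O./.X/OX/.X]+1
p4 O@[OX/.X/OX/..] terminal -1; root [../.X/O./..] d6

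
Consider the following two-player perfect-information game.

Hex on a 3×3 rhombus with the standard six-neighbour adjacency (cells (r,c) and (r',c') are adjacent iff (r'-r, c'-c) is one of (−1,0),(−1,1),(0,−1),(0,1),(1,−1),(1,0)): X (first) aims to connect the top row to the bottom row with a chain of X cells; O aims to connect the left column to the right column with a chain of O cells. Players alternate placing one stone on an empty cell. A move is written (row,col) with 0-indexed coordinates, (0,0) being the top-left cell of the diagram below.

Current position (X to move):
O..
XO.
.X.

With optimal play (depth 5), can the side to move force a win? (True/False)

X winning at [O../XO./.X.]: False

ply 1, X at O../XO./.X. | (0,1)=-1→OX./XO./.X.*; (0,2)=-1→O.X/XO./.X.; (1,2)=-1→O../XOX/.X.; (2,0)=-1→O../XO./XX.; (2,2)=-1→O../XO./.XX
ply 2, O at OX./XO./.X. | (0,2)=-1→OXO/XO./.X.; (1,2)=-1→OX./XOO/.X.; (2,0)=+1→OX./XO./OX.*; (2,2)=-1→OX./XO./.XO
ply 3, X at OX./XO./OX. | (0,2)=-1→OXX/XO./OX.*; (1,2)=-1→OX./XOX/OX.; (2,2)=-1→OX./XO./OXX
ply 4, O at OXX/XO./OX. | (1,2)=+1→OXX/XOO/OX.*; (2,2)=-1→OXX/XO./OXO
ply 5: OXX/XOO/OX. is terminal -1 (X); from O../XO./.X. depth 5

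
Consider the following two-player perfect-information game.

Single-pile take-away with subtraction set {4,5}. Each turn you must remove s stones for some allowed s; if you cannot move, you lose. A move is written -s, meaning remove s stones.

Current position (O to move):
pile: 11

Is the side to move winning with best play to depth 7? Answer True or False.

O winning at [11]: False

[11] O move#1: -4:-1/7*, -5:-1/6
[7] X move#2: -4:+1/3*, -5:+1/2
[3] end (terminal -1, O#3); searched 11 to 7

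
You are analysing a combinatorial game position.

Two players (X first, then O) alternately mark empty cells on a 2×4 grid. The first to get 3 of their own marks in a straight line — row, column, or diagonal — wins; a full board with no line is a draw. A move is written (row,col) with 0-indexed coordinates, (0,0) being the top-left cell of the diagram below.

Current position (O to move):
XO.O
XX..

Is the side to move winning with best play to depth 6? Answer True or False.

O winning at [XO.O/XX..]: True

p1 O@[XO.O/XX..]: (0,2)[XOOO/XX..]+1* (1,2)[XO.O/XXO.]+0 (1,3)[XO.O/XX.O]-1
p2 X@[XOOO/XX..] terminal -1; root [XO.O/XX..] d6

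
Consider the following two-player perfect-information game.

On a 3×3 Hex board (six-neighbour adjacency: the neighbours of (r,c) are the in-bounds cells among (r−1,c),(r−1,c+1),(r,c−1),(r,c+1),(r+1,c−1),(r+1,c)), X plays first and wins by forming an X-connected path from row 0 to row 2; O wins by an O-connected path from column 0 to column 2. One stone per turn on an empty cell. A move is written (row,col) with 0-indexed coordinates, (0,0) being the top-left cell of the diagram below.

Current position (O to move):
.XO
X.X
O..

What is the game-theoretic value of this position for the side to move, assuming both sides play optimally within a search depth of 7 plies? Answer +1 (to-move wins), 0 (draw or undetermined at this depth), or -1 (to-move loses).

value(.XO/X.X/O.., O) = +1

ply 1, O at .XO/X.X/O.. | (0,0)=-1→OXO/X.X/O..; (1,1)=+1→.XO/XOX/O..*; (2,1)=+1→.XO/X.X/OO.; (2,2)=+1→.XO/X.X/O.O
ply 2: .XO/XOX/O.. is terminal -1 (X); from .XO/X.X/O.. depth 7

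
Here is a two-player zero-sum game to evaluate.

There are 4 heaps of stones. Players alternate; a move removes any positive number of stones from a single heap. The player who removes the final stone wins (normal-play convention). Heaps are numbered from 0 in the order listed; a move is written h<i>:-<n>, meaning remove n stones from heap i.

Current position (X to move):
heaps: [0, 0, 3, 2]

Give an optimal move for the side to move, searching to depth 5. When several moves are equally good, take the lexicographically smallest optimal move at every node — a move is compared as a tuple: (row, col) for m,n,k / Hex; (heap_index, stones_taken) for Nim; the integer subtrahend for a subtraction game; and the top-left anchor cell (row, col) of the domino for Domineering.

[(0,0,3,2)] X move#1: h2:-1:+1/(0,0,2,2)*, h2:-2:-1/(0,0,1,2), h2:-3:-1/(0,0,0,2), h3:-1:-1/(0,0,3,1), h3:-2:-1/(0,0,3,0)
[(0,0,2,2)] O move#2: h2:-1:-1/(0,0,1,2)*, h2:-2:-1/(0,0,0,2), h3:-1:-1/(0,0,2,1), h3:-2:-1/(0,0,2,0)
[(0,0,1,2)] X move#3: h2:-1:-1/(0,0,0,2), h3:-1:+1/(0,0,1,1)*, h3:-2:-1/(0,0,1,0)
[(0,0,1,1)] O move#4: h2:-1:-1/(0,0,0,1)*, h3:-1:-1/(0,0,1,0)
[(0,0,0,1)] X move#5: h3:-1:+1/(0,0,0,0)*
[(0,0,0,0)] end (terminal -1, O#6); searched (0,0,3,2) to 5

X's best at [(0,0,3,2)]: h2:-1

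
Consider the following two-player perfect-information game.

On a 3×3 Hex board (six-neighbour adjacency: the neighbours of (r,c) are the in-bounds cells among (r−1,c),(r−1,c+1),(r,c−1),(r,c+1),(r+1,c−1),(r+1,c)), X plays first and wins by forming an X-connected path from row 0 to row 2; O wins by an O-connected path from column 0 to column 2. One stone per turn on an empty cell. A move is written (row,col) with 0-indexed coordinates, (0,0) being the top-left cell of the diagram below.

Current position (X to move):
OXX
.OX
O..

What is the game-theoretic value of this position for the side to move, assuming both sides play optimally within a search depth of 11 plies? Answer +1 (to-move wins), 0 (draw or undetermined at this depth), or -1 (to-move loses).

value(OXX/.OX/O.., X) = +1

ply 1, X at OXX/.OX/O.. | (1,0)=+1→OXX/XOX/O..*; (2,1)=+1→OXX/.OX/OX.; (2,2)=+1→OXX/.OX/O.X
ply 2, O at OXX/XOX/O.. | (2,1)=-1→OXX/XOX/OO.*; (2,2)=-1→OXX/XOX/O.O
ply 3, X at OXX/XOX/OO. | (2,2)=+1→OXX/XOX/OOX*
ply 4: OXX/XOX/OOX is terminal -1 (O); from OXX/.OX/O.. depth 11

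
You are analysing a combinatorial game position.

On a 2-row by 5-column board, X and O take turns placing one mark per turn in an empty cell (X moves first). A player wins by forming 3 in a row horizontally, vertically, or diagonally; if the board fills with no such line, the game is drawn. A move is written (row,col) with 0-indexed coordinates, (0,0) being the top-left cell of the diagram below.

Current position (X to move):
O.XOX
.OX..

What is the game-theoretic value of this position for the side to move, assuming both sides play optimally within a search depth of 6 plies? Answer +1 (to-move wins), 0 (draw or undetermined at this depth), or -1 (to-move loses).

value(O.XOX/.OX.., X) = 0

[O.XOX/.OX..] X move#1: (0,1):+0/OXXOX/.OX..*, (1,0):+0/O.XOX/XOX.., (1,3):+0/O.XOX/.OXX., (1,4):+0/O.XOX/.OX.X
[OXXOX/.OX..] O move#2: (1,0):+0/OXXOX/OOX..*, (1,3):+0/OXXOX/.OXO., (1,4):+0/OXXOX/.OX.O
[OXXOX/OOX..] X move#3: (1,3):+0/OXXOX/OOXX.*, (1,4):+0/OXXOX/OOX.X
[OXXOX/OOXX.] O move#4: (1,4):+0/OXXOX/OOXXO*
[OXXOX/OOXXO] end (terminal +0, X#5); searched O.XOX/.OX.. to 6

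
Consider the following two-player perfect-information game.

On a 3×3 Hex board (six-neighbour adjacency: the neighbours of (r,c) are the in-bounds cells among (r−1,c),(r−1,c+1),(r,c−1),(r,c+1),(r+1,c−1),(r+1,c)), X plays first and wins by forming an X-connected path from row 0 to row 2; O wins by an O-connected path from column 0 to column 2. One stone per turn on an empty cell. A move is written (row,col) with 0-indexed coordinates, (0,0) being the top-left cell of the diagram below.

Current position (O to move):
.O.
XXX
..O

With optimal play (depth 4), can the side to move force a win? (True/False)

O winning at [.O./XXX/..O]: False

[.O./XXX/..O] O move#1: (0,0):-1/OO./XXX/..O*, (0,2):-1/.OO/XXX/..O, (2,0):-1/.O./XXX/O.O, (2,1):-1/.O./XXX/.OO
[OO./XXX/..O] X move#2: (0,2):+1/OOX/XXX/..O*, (2,0):-1/OO./XXX/X.O, (2,1):-1/OO./XXX/.XO
[OOX/XXX/..O] O move#3: (2,0):-1/OOX/XXX/O.O*, (2,1):-1/OOX/XXX/.OO
[OOX/XXX/O.O] X move#4: (2,1):+1/OOX/XXX/OXO*
[OOX/XXX/OXO] end (terminal -1, O#5); searched .O./XXX/..O to 4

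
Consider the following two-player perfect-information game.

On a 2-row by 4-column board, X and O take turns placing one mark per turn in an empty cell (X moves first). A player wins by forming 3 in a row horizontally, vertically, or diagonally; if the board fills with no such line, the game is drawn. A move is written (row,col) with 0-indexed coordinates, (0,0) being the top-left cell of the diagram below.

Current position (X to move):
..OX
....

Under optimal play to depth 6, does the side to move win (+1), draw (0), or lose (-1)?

value(..OX/...., X) = 0

ply 1, X at ..OX/.... | (0,0)=+0→X.OX/....*; (0,1)=+0→.XOX/....; (1,0)=+0→..OX/X...; (1,1)=+0→..OX/.X..; (1,2)=+0→..OX/..X.; (1,3)=+0→..OX/...X
ply 2, O at X.OX/.... | (0,1)=+0→XOOX/....*; (1,0)=+0→X.OX/O...; (1,1)=+0→X.OX/.O..; (1,2)=+0→X.OX/..O.; (1,3)=+0→X.OX/...O
ply 3, X at XOOX/.... | (1,0)=+0→XOOX/X...*; (1,1)=+0→XOOX/.X..; (1,2)=+0→XOOX/..X.; (1,3)=+0→XOOX/...X
ply 4, O at XOOX/X... | (1,1)=+0→XOOX/XO..*; (1,2)=+0→XOOX/X.O.; (1,3)=+0→XOOX/X..O
ply 5, X at XOOX/XO.. | (1,2)=+0→XOOX/XOX.*; (1,3)=+0→XOOX/XO.X
ply 6, O at XOOX/XOX. | (1,3)=+0→XOOX/XOXO*
ply 7: XOOX/XOXO is terminal +0 (X); from ..OX/.... depth 6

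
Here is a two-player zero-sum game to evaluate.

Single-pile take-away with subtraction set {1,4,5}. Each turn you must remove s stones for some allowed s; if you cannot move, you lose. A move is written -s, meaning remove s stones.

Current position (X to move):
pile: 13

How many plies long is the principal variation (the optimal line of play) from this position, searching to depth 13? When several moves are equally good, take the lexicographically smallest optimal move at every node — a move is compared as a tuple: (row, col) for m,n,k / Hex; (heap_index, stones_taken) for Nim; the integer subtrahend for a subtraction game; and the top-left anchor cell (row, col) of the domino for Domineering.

ply 1, X at 13 | -1=-1→12; -4=-1→9; -5=+1→8*
ply 2, O at 8 | -1=-1→7*; -4=-1→4; -5=-1→3
ply 3, X at 7 | -1=-1→6; -4=-1→3; -5=+1→2*
ply 4, O at 2 | -1=-1→1*
ply 5, X at 1 | -1=+1→0*
ply 6: 0 is terminal -1 (O); from 13 depth 13

PV length from [13]: 5 plies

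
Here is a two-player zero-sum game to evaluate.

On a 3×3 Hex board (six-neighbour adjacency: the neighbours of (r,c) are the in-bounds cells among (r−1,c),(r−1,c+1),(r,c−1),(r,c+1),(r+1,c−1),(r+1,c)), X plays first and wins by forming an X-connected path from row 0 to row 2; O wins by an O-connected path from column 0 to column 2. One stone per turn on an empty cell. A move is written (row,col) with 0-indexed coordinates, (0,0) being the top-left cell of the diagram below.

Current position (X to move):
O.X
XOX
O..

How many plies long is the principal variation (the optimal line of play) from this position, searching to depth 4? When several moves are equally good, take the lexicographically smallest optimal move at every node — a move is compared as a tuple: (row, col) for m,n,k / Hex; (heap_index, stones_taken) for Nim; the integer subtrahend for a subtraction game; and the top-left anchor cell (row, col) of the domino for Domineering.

p1 X@[O.X/XOX/O..]: (0,1)[OXX/XOX/O..]+1* (2,1)[O.X/XOX/OX.]+1 (2,2)[O.X/XOX/O.X]+1
p2 O@[OXX/XOX/O..]: (2,1)[OXX/XOX/OO.]-1* (2,2)[OXX/XOX/O.O]-1
p3 X@[OXX/XOX/OO.]: (2,2)[OXX/XOX/OOX]+1*
p4 O@[OXX/XOX/OOX] terminal -1; root [O.X/XOX/O..] d4

PV length from [O.X/XOX/O..]: 3 plies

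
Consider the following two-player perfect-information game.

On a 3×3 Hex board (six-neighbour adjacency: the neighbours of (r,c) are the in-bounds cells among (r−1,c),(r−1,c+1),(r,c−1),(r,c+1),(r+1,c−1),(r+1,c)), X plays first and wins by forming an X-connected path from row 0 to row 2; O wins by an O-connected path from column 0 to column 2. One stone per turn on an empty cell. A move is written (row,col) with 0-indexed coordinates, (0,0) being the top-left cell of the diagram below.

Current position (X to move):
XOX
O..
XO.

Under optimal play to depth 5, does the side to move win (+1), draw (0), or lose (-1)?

value(XOX/O../XO., X) = +1

ply 1, X at XOX/O../XO. | (1,1)=+1→XOX/OX./XO.*; (1,2)=+1→XOX/O.X/XO.; (2,2)=+1→XOX/O../XOX
ply 2: XOX/OX./XO. is terminal -1 (O); from XOX/O../XO. depth 5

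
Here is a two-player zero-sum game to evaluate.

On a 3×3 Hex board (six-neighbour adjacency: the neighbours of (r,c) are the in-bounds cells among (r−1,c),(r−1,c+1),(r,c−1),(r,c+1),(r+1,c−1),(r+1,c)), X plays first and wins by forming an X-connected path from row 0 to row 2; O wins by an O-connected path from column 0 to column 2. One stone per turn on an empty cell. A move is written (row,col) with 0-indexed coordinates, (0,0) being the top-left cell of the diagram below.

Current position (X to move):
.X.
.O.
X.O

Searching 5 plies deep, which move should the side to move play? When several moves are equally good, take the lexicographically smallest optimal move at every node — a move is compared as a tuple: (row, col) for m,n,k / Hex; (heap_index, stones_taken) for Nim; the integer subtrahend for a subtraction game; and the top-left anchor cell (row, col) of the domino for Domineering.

ply 1, X at .X./.O./X.O | (0,0)=-1→XX./.O./X.O; (0,2)=-1→.XX/.O./X.O; (1,0)=+1→.X./XO./X.O*; (1,2)=-1→.X./.OX/X.O; (2,1)=-1→.X./.O./XXO
ply 2: .X./XO./X.O is terminal -1 (O); from .X./.O./X.O depth 5

X's best at [.X./.O./X.O]: (1,0)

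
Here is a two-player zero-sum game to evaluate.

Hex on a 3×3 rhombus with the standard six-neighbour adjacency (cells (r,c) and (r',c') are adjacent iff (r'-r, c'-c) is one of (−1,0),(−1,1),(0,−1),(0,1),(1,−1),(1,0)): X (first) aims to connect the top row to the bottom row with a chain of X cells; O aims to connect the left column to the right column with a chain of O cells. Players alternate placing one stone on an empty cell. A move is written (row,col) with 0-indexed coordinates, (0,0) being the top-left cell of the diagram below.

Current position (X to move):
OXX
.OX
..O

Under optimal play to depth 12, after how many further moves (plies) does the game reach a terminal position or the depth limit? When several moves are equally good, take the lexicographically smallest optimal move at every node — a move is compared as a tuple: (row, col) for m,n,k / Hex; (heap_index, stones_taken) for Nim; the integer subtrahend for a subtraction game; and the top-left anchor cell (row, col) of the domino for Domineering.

PV length from [OXX/.OX/..O]: 3 plies

ply 1, X at OXX/.OX/..O | (1,0)=+1→OXX/XOX/..O*; (2,0)=+1→OXX/.OX/X.O; (2,1)=+1→OXX/.OX/.XO
ply 2, O at OXX/XOX/..O | (2,0)=-1→OXX/XOX/O.O*; (2,1)=-1→OXX/XOX/.OO
ply 3, X at OXX/XOX/O.O | (2,1)=+1→OXX/XOX/OXO*
ply 4: OXX/XOX/OXO is terminal -1 (O); from OXX/.OX/..O depth 12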